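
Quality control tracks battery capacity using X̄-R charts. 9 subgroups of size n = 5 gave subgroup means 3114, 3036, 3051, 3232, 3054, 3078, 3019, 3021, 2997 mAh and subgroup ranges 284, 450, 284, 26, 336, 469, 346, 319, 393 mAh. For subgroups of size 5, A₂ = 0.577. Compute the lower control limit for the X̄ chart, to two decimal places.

X̄̄ = (3114 + 3036 + 3051 + 3232 + 3054 + 3078 + 3019 + 3021 + 2997) / 9 = 27602.0000 / 9 = 3066.8889
R̄ = (284 + 450 + 284 + 26 + 336 + 469 + 346 + 319 + 393) / 9 = 2907.0000 / 9 = 323.0000
LCL = X̄̄ − A₂·R̄ = 3066.8889 − 0.577 × 323.0000 = 2880.5179

2880.52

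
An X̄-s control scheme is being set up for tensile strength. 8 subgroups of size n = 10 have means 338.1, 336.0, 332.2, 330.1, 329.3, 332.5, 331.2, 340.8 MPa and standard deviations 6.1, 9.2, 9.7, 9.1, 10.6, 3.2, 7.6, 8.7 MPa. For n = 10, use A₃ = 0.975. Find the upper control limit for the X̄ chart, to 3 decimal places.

X̄̄ = (338.1 + 336.0 + 332.2 + 330.1 + 329.3 + 332.5 + 331.2 + 340.8) / 8 = 333.7750
s̄ = (6.1 + 9.2 + 9.7 + 9.1 + 10.6 + 3.2 + 7.6 + 8.7) / 8 = 8.0250
UCL = X̄̄ + A₃·s̄ = 333.7750 + 0.975 × 8.0250 = 341.5994

341.599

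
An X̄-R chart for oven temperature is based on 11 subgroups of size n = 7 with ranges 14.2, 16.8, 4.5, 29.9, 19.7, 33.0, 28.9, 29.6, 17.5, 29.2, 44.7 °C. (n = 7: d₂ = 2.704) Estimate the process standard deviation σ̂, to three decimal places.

9.010

R̄ = (14.2 + 16.8 + 4.5 + 29.9 + 19.7 + 33.0 + 28.9 + 29.6 + 17.5 + 29.2 + 44.7) / 11 = 24.3636
σ̂ = R̄ / d₂ = 24.3636 / 2.704 = 9.0102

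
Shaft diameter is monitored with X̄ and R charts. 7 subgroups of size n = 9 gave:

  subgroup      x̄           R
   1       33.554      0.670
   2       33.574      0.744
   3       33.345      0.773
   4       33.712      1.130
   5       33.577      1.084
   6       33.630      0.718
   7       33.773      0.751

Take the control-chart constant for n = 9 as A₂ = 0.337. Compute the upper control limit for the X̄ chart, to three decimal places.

33.878

X̄̄ = (33.554 + 33.574 + 33.345 + 33.712 + 33.577 + 33.630 + 33.773) / 7 = 235.1650 / 7 = 33.5950
R̄ = (0.670 + 0.744 + 0.773 + 1.130 + 1.084 + 0.718 + 0.751) / 7 = 5.8700 / 7 = 0.8386
UCL = X̄̄ + A₂·R̄ = 33.5950 + 0.337 × 0.8386 = 33.8776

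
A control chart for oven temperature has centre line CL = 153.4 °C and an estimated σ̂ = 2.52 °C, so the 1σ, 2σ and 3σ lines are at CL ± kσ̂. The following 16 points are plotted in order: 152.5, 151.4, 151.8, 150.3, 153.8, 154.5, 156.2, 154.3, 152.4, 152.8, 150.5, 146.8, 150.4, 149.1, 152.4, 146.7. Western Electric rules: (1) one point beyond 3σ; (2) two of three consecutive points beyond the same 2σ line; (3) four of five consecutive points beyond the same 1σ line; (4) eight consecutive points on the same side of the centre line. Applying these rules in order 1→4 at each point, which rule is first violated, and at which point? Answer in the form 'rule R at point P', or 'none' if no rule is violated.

rule 3 at point 14

Zone of each point (C = within 1σ̂, B = 1σ̂–2σ̂, A = 2σ̂–3σ̂, * = beyond 3σ̂; sign = side of CL): 1:-C, 2:-C, 3:-C, 4:-B, 5:+C, 6:+C, 7:+B, 8:+C, 9:-C, 10:-C, 11:-B, 12:-A, 13:-B, 14:-B, 15:-C, 16:-A
Rule 3 (four of five consecutive points beyond the same 1σ limit) is satisfied at point 14.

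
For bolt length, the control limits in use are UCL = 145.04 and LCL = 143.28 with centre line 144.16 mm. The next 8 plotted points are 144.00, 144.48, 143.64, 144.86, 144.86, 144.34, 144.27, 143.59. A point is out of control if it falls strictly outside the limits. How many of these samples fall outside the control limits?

All 8 points lie within [143.28, 145.04].

0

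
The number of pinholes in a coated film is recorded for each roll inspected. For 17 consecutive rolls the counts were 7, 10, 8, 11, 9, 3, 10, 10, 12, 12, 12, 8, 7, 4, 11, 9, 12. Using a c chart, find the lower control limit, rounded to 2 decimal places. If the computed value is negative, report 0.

0.06

c̄ = (7 + 10 + 8 + 11 + 9 + 3 + 10 + 10 + 12 + 12 + 12 + 8 + 7 + 4 + 11 + 9 + 12) / 17 = 155 / 17 = 9.1176
LCL = c̄ − 3√c̄ = 9.1176 − 3 × 3.0195 = 0.0590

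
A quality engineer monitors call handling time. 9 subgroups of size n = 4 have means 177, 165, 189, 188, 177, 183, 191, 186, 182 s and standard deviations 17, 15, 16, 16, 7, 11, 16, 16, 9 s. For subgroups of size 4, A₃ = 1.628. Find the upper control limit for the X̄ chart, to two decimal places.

204.25

X̄̄ = (177 + 165 + 189 + 188 + 177 + 183 + 191 + 186 + 182) / 9 = 182.0000
s̄ = (17 + 15 + 16 + 16 + 7 + 11 + 16 + 16 + 9) / 9 = 13.6667
UCL = X̄̄ + A₃·s̄ = 182.0000 + 1.628 × 13.6667 = 204.2493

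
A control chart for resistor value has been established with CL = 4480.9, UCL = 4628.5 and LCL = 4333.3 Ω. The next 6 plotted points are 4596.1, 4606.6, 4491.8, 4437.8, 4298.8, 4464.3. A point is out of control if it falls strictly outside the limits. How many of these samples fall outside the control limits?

1

Compare each point to [4333.3, 4628.5]: sample 5 = 4298.8 < LCL.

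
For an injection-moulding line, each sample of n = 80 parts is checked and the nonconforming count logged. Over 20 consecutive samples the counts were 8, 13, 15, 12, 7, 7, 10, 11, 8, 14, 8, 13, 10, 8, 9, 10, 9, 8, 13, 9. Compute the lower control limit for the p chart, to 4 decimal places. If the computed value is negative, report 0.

p̄ = Σdᵢ / (k·n) = 202 / (20 × 80) = 0.12625
LCL = p̄ − 3·√(p̄(1−p̄)/n) = 0.12625 − 3 × 0.03713 = 0.01485

0.0148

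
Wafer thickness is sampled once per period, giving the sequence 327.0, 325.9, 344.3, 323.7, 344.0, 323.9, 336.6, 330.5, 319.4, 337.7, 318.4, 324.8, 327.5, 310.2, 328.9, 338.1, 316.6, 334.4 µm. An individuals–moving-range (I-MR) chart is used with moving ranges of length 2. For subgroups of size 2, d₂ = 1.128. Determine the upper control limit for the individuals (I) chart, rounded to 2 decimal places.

X̄ = (327.0 + 325.9 + 344.3 + 323.7 + 344.0 + 323.9 + 336.6 + 330.5 + 319.4 + 337.7 + 318.4 + 324.8 + 327.5 + 310.2 + 328.9 + 338.1 + 316.6 + 334.4) / 18 = 328.4389
Moving ranges: 1.1, 18.4, 20.6, 20.3, 20.1, 12.7, 6.1, 11.1, 18.3, 19.3, 6.4, 2.7, 17.3, 18.7, 9.2, 21.5, 17.8; M̄R̄ = 241.6000 / 17 = 14.2118
UCL = X̄ + 3·M̄R̄/d₂ = 328.4389 + 3 × 14.2118 / 1.128 = 366.2361

366.24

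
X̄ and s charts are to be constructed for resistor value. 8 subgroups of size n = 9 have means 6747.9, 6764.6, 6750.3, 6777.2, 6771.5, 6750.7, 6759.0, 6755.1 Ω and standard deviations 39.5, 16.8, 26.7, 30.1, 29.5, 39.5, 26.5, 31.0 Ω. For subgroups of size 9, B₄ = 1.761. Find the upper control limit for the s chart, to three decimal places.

52.742

s̄ = (39.5 + 16.8 + 26.7 + 30.1 + 29.5 + 39.5 + 26.5 + 31.0) / 8 = 29.9500
UCL_s = B₄·s̄ = 1.761 × 29.9500 = 52.7419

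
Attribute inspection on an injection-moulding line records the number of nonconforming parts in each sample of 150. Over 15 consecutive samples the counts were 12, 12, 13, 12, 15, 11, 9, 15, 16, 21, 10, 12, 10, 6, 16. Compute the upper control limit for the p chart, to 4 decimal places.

0.1526

p̄ = Σdᵢ / (k·n) = 190 / (15 × 150) = 0.08444
UCL = p̄ + 3·√(p̄(1−p̄)/n) = 0.08444 + 3 × √(0.08444×0.91556/150) = 0.08444 + 3 × 0.02270 = 0.15255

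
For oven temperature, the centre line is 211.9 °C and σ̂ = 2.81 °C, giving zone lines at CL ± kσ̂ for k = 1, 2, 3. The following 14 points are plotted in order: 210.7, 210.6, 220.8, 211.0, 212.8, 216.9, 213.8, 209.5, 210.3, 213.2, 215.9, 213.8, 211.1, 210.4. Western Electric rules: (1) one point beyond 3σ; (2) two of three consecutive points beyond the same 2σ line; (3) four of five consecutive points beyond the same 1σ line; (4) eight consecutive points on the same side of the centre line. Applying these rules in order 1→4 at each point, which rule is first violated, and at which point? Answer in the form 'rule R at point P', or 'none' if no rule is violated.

Zone of each point (C = within 1σ̂, B = 1σ̂–2σ̂, A = 2σ̂–3σ̂, * = beyond 3σ̂; sign = side of CL): 1:-C, 2:-C, 3:+*, 4:-C, 5:+C, 6:+B, 7:+C, 8:-C, 9:-C, 10:+C, 11:+B, 12:+C, 13:-C, 14:-C
Rule 1 (one point beyond the 3σ limits) is satisfied at point 3.

rule 1 at point 3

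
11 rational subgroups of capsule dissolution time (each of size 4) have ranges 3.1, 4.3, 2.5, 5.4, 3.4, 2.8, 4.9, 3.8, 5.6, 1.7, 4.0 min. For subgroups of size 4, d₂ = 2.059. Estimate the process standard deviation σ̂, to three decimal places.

R̄ = (3.1 + 4.3 + 2.5 + 5.4 + 3.4 + 2.8 + 4.9 + 3.8 + 5.6 + 1.7 + 4.0) / 11 = 3.7727
σ̂ = R̄ / d₂ = 3.7727 / 2.059 = 1.8323

1.832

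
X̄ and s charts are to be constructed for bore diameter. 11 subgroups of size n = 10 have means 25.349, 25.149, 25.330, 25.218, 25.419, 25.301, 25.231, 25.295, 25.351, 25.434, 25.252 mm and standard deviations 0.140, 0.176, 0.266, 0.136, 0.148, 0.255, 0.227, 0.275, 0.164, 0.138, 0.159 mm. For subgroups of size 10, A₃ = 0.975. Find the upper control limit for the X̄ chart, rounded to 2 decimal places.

X̄̄ = (25.349 + 25.149 + 25.330 + 25.218 + 25.419 + 25.301 + 25.231 + 25.295 + 25.351 + 25.434 + 25.252) / 11 = 25.3026
s̄ = (0.140 + 0.176 + 0.266 + 0.136 + 0.148 + 0.255 + 0.227 + 0.275 + 0.164 + 0.138 + 0.159) / 11 = 0.1895
UCL = X̄̄ + A₃·s̄ = 25.3026 + 0.975 × 0.1895 = 25.4874

25.49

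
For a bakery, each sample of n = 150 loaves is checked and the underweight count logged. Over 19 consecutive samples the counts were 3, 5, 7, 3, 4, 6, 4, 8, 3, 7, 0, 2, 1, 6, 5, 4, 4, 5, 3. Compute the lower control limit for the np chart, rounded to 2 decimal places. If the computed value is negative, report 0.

0.00

p̄ = Σdᵢ / (k·n) = 80 / (19 × 150) = 0.02807
LCL = np̄ − 3·√(np̄(1−p̄)) = 4.2105 − 3 × 2.0230 = -1.8583 → 0 (negative, so LCL = 0)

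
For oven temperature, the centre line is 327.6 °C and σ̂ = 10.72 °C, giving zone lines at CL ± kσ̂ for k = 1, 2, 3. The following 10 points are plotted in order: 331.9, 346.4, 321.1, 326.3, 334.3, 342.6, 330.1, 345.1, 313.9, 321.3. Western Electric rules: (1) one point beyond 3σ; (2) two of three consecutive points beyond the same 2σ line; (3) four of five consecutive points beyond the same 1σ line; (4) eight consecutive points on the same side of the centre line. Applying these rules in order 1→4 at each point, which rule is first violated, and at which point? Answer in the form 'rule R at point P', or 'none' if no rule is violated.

none

Zone of each point (C = within 1σ̂, B = 1σ̂–2σ̂, A = 2σ̂–3σ̂, * = beyond 3σ̂; sign = side of CL): 1:+C, 2:+B, 3:-C, 4:-C, 5:+C, 6:+B, 7:+C, 8:+B, 9:-B, 10:-C
No rule fires across all 10 points.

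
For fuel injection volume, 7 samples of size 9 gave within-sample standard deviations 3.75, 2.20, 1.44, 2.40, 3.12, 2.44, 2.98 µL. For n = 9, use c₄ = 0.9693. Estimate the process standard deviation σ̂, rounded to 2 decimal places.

s̄ = (3.75 + 2.20 + 1.44 + 2.40 + 3.12 + 2.44 + 2.98) / 7 = 2.6186
σ̂ = s̄ / c₄ = 2.6186 / 0.9693 = 2.7015

2.70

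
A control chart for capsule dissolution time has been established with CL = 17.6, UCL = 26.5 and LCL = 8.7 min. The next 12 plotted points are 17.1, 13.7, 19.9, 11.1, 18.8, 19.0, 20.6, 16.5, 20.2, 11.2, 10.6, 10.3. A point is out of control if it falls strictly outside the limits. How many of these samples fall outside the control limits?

0

All 12 points lie within [8.7, 26.5].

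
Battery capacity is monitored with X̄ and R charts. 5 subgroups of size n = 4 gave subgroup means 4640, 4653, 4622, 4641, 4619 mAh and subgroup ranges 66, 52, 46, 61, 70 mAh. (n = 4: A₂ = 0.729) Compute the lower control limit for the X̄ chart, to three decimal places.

X̄̄ = (4640 + 4653 + 4622 + 4641 + 4619) / 5 = 23175.0000 / 5 = 4635.0000
R̄ = (66 + 52 + 46 + 61 + 70) / 5 = 295.0000 / 5 = 59.0000
LCL = X̄̄ − A₂·R̄ = 4635.0000 − 0.729 × 59.0000 = 4591.9890

4591.989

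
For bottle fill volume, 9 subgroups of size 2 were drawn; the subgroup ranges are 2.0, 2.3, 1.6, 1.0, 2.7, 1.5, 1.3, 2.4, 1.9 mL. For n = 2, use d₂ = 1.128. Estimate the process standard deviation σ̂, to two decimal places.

1.64

R̄ = (2.0 + 2.3 + 1.6 + 1.0 + 2.7 + 1.5 + 1.3 + 2.4 + 1.9) / 9 = 1.8556
σ̂ = R̄ / d₂ = 1.8556 / 1.128 = 1.6450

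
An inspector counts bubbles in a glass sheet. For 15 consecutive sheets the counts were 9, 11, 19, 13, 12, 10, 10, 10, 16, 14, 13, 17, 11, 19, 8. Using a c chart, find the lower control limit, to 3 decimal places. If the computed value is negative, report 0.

2.067

c̄ = (9 + 11 + 19 + 13 + 12 + 10 + 10 + 10 + 16 + 14 + 13 + 17 + 11 + 19 + 8) / 15 = 192 / 15 = 12.8000
LCL = c̄ − 3√c̄ = 12.8000 − 3 × 3.5777 = 2.0669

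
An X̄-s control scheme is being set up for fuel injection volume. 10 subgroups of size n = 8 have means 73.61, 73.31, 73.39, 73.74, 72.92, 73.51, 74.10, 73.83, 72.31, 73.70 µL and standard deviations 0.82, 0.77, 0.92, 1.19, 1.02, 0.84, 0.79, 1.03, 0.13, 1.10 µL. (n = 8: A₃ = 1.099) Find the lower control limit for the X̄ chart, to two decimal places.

72.50

X̄̄ = (73.61 + 73.31 + 73.39 + 73.74 + 72.92 + 73.51 + 74.10 + 73.83 + 72.31 + 73.70) / 10 = 73.4420
s̄ = (0.82 + 0.77 + 0.92 + 1.19 + 1.02 + 0.84 + 0.79 + 1.03 + 0.13 + 1.10) / 10 = 0.8610
LCL = X̄̄ − A₃·s̄ = 73.4420 − 1.099 × 0.8610 = 72.4958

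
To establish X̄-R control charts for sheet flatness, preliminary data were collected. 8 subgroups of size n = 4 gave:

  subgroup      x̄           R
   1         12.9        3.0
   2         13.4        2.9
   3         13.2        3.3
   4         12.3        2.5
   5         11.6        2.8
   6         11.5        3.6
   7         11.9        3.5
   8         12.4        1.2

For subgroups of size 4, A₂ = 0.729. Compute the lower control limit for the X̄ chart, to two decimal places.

X̄̄ = (12.9 + 13.4 + 13.2 + 12.3 + 11.6 + 11.5 + 11.9 + 12.4) / 8 = 99.2000 / 8 = 12.4000
R̄ = (3.0 + 2.9 + 3.3 + 2.5 + 2.8 + 3.6 + 3.5 + 1.2) / 8 = 22.8000 / 8 = 2.8500
LCL = X̄̄ − A₂·R̄ = 12.4000 − 0.729 × 2.8500 = 10.3224

10.32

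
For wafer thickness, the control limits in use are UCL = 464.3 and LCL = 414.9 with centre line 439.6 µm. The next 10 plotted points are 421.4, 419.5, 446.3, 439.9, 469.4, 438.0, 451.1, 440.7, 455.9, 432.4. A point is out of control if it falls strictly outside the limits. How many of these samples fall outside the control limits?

Compare each point to [414.9, 464.3]: sample 5 = 469.4 > UCL.

1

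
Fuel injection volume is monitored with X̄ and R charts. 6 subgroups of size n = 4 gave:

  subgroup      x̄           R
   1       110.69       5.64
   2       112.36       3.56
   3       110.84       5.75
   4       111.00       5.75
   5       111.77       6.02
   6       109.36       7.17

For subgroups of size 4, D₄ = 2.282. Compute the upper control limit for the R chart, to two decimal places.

R̄ = (5.64 + 3.56 + 5.75 + 5.75 + 6.02 + 7.17) / 6 = 33.8900 / 6 = 5.6483
UCL_R = D₄·R̄ = 2.282 × 5.6483 = 12.8895

12.89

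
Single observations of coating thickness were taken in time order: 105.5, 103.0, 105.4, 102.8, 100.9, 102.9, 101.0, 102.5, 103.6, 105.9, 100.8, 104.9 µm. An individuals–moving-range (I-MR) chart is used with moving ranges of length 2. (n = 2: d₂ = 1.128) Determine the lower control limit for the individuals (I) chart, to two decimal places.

X̄ = (105.5 + 103.0 + 105.4 + 102.8 + 100.9 + 102.9 + 101.0 + 102.5 + 103.6 + 105.9 + 100.8 + 104.9) / 12 = 103.2667
Moving ranges: 2.5, 2.4, 2.6, 1.9, 2.0, 1.9, 1.5, 1.1, 2.3, 5.1, 4.1; M̄R̄ = 27.4000 / 11 = 2.4909
LCL = X̄ − 3·M̄R̄/d₂ = 103.2667 − 3 × 2.4909 / 1.128 = 96.6419

96.64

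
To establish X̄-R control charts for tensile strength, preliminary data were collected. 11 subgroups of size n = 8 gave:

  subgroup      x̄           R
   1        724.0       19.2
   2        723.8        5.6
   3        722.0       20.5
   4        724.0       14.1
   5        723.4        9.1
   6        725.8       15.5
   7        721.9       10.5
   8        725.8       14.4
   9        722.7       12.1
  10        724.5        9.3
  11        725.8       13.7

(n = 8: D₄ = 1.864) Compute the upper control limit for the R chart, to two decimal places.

24.40

R̄ = (19.2 + 5.6 + 20.5 + 14.1 + 9.1 + 15.5 + 10.5 + 14.4 + 12.1 + 9.3 + 13.7) / 11 = 144.0000 / 11 = 13.0909
UCL_R = D₄·R̄ = 1.864 × 13.0909 = 24.4015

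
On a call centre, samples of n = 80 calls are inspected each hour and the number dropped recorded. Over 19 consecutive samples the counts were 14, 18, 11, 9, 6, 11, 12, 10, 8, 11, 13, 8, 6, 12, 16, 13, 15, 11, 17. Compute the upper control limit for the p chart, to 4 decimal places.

p̄ = Σdᵢ / (k·n) = 221 / (19 × 80) = 0.14539
UCL = p̄ + 3·√(p̄(1−p̄)/n) = 0.14539 + 3 × √(0.14539×0.85461/80) = 0.14539 + 3 × 0.03941 = 0.26363

0.2636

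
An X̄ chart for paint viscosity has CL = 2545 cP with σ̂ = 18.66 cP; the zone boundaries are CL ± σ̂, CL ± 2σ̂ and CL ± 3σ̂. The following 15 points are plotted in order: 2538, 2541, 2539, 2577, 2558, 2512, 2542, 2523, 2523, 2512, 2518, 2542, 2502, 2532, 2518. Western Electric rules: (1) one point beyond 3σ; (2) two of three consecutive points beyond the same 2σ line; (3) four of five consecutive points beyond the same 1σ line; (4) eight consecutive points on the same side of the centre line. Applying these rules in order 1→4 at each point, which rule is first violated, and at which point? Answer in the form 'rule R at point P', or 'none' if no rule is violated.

Zone of each point (C = within 1σ̂, B = 1σ̂–2σ̂, A = 2σ̂–3σ̂, * = beyond 3σ̂; sign = side of CL): 1:-C, 2:-C, 3:-C, 4:+B, 5:+C, 6:-B, 7:-C, 8:-B, 9:-B, 10:-B, 11:-B, 12:-C, 13:-A, 14:-C, 15:-B
Rule 3 (four of five consecutive points beyond the same 1σ limit) is satisfied at point 10.

rule 3 at point 10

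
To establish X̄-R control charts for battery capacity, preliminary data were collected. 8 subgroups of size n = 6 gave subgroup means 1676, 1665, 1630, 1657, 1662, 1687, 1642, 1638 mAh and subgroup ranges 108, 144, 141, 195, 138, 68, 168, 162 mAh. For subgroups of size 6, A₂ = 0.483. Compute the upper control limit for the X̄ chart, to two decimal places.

X̄̄ = (1676 + 1665 + 1630 + 1657 + 1662 + 1687 + 1642 + 1638) / 8 = 13257.0000 / 8 = 1657.1250
R̄ = (108 + 144 + 141 + 195 + 138 + 68 + 168 + 162) / 8 = 1124.0000 / 8 = 140.5000
UCL = X̄̄ + A₂·R̄ = 1657.1250 + 0.483 × 140.5000 = 1724.9865

1724.99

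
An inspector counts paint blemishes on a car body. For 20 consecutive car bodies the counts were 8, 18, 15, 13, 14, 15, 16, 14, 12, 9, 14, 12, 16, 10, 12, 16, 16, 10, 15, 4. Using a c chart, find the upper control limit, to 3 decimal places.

c̄ = (8 + 18 + 15 + 13 + 14 + 15 + 16 + 14 + 12 + 9 + 14 + 12 + 16 + 10 + 12 + 16 + 16 + 10 + 15 + 4) / 20 = 259 / 20 = 12.9500
UCL = c̄ + 3√c̄ = 12.9500 + 3 × √12.9500 = 12.9500 + 3 × 3.5986 = 23.7458

23.746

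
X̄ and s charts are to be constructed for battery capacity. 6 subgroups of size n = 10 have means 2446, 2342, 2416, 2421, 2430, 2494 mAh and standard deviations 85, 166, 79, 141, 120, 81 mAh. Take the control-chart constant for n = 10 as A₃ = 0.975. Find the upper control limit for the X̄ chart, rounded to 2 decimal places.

2534.03

X̄̄ = (2446 + 2342 + 2416 + 2421 + 2430 + 2494) / 6 = 2424.8333
s̄ = (85 + 166 + 79 + 141 + 120 + 81) / 6 = 112.0000
UCL = X̄̄ + A₃·s̄ = 2424.8333 + 0.975 × 112.0000 = 2534.0333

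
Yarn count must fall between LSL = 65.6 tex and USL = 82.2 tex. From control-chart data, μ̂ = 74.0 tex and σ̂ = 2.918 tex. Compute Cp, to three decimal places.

0.948

Cp = (USL − LSL) / (6σ̂) = (82.2 − 65.6) / (6 × 2.918) = 16.6000 / 17.5080 = 0.9481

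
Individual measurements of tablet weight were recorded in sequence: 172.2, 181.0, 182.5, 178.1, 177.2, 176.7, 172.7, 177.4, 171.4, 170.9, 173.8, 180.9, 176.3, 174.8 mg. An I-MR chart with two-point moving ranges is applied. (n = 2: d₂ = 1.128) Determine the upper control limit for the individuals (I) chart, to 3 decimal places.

185.833

X̄ = (172.2 + 181.0 + 182.5 + 178.1 + 177.2 + 176.7 + 172.7 + 177.4 + 171.4 + 170.9 + 173.8 + 180.9 + 176.3 + 174.8) / 14 = 176.1357
Moving ranges: 8.8, 1.5, 4.4, 0.9, 0.5, 4.0, 4.7, 6.0, 0.5, 2.9, 7.1, 4.6, 1.5; M̄R̄ = 47.4000 / 13 = 3.6462
UCL = X̄ + 3·M̄R̄/d₂ = 176.1357 + 3 × 3.6462 / 1.128 = 185.8329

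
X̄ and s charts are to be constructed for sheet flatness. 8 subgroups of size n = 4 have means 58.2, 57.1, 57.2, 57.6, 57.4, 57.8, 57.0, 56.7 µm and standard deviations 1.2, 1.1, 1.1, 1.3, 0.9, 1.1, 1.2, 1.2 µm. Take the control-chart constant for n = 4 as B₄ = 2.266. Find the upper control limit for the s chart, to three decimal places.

2.578

s̄ = (1.2 + 1.1 + 1.1 + 1.3 + 0.9 + 1.1 + 1.2 + 1.2) / 8 = 1.1375
UCL_s = B₄·s̄ = 2.266 × 1.1375 = 2.5776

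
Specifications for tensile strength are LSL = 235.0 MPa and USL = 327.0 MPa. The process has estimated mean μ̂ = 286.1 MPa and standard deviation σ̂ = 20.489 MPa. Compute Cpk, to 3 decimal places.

Cpu = (USL − μ̂) / (3σ̂) = (327.0 − 286.1) / (3 × 20.489) = 0.6654; Cpl = (μ̂ − LSL) / (3σ̂) = (286.1 − 235.0) / (3 × 20.489) = 0.8313; Cpk = min(Cpu, Cpl) = 0.6654

0.665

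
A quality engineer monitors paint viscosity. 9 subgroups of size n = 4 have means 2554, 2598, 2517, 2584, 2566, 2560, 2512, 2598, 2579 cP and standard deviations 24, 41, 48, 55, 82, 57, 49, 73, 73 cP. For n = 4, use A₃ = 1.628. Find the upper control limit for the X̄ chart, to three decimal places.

2653.917

X̄̄ = (2554 + 2598 + 2517 + 2584 + 2566 + 2560 + 2512 + 2598 + 2579) / 9 = 2563.1111
s̄ = (24 + 41 + 48 + 55 + 82 + 57 + 49 + 73 + 73) / 9 = 55.7778
UCL = X̄̄ + A₃·s̄ = 2563.1111 + 1.628 × 55.7778 = 2653.9173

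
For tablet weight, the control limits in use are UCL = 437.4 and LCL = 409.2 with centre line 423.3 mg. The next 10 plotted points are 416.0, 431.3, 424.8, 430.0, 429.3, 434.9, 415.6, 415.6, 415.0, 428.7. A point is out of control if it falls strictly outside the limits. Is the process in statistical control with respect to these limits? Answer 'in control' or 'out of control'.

in control

All 10 points lie within [409.2, 437.4].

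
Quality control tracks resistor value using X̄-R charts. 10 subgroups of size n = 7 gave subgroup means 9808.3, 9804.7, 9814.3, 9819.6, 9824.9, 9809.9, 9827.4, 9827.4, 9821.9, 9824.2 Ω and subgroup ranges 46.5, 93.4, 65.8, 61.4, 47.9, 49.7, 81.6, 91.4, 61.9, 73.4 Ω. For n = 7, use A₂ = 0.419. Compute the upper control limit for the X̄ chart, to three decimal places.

9846.459

X̄̄ = (9808.3 + 9804.7 + 9814.3 + 9819.6 + 9824.9 + 9809.9 + 9827.4 + 9827.4 + 9821.9 + 9824.2) / 10 = 98182.6000 / 10 = 9818.2600
R̄ = (46.5 + 93.4 + 65.8 + 61.4 + 47.9 + 49.7 + 81.6 + 91.4 + 61.9 + 73.4) / 10 = 673.0000 / 10 = 67.3000
UCL = X̄̄ + A₂·R̄ = 9818.2600 + 0.419 × 67.3000 = 9846.4587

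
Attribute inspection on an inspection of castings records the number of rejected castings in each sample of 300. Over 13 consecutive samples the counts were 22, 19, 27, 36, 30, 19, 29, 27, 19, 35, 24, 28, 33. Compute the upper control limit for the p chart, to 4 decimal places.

p̄ = Σdᵢ / (k·n) = 348 / (13 × 300) = 0.08923
UCL = p̄ + 3·√(p̄(1−p̄)/n) = 0.08923 + 3 × √(0.08923×0.91077/300) = 0.08923 + 3 × 0.01646 = 0.13861

0.1386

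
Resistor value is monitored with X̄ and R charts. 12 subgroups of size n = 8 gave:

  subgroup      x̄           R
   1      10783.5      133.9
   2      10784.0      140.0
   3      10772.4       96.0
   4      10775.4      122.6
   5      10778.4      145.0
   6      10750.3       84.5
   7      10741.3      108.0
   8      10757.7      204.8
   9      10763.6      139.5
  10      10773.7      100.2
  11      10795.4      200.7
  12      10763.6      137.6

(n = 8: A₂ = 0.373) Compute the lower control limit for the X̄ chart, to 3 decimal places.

10719.810

X̄̄ = (10783.5 + 10784.0 + 10772.4 + 10775.4 + 10778.4 + 10750.3 + 10741.3 + 10757.7 + 10763.6 + 10773.7 + 10795.4 + 10763.6) / 12 = 129239.3000 / 12 = 10769.9417
R̄ = (133.9 + 140.0 + 96.0 + 122.6 + 145.0 + 84.5 + 108.0 + 204.8 + 139.5 + 100.2 + 200.7 + 137.6) / 12 = 1612.8000 / 12 = 134.4000
LCL = X̄̄ − A₂·R̄ = 10769.9417 − 0.373 × 134.4000 = 10719.8105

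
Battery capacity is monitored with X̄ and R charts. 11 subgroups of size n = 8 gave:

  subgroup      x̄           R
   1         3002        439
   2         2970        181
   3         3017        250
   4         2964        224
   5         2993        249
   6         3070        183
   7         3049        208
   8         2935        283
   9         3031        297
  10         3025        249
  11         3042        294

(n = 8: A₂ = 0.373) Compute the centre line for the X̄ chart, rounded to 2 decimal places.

X̄̄ = (3002 + 2970 + 3017 + 2964 + 2993 + 3070 + 3049 + 2935 + 3031 + 3025 + 3042) / 11 = 33098.0000 / 11 = 3008.9091
CL = X̄̄ = 3008.9091

3008.91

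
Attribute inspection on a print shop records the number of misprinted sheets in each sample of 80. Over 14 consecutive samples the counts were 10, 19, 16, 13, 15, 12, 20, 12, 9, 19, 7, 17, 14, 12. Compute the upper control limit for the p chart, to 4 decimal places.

p̄ = Σdᵢ / (k·n) = 195 / (14 × 80) = 0.17411
UCL = p̄ + 3·√(p̄(1−p̄)/n) = 0.17411 + 3 × √(0.17411×0.82589/80) = 0.17411 + 3 × 0.04240 = 0.30130

0.3013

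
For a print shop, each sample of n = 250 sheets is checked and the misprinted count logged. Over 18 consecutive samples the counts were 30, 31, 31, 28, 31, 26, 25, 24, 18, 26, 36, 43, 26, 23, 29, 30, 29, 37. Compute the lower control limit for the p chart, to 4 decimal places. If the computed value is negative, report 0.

0.0554

p̄ = Σdᵢ / (k·n) = 523 / (18 × 250) = 0.11622
LCL = p̄ − 3·√(p̄(1−p̄)/n) = 0.11622 − 3 × 0.02027 = 0.05541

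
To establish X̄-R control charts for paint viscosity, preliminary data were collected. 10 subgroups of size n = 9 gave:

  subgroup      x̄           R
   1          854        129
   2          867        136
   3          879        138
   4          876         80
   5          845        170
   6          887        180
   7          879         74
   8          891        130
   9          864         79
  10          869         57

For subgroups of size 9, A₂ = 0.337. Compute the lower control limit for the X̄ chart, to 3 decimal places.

X̄̄ = (854 + 867 + 879 + 876 + 845 + 887 + 879 + 891 + 864 + 869) / 10 = 8711.0000 / 10 = 871.1000
R̄ = (129 + 136 + 138 + 80 + 170 + 180 + 74 + 130 + 79 + 57) / 10 = 1173.0000 / 10 = 117.3000
LCL = X̄̄ − A₂·R̄ = 871.1000 − 0.337 × 117.3000 = 831.5699

831.570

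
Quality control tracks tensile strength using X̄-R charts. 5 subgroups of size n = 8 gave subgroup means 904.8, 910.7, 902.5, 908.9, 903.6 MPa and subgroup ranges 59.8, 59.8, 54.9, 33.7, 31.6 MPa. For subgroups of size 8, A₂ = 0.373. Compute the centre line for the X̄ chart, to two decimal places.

X̄̄ = (904.8 + 910.7 + 902.5 + 908.9 + 903.6) / 5 = 4530.5000 / 5 = 906.1000
CL = X̄̄ = 906.1000

906.10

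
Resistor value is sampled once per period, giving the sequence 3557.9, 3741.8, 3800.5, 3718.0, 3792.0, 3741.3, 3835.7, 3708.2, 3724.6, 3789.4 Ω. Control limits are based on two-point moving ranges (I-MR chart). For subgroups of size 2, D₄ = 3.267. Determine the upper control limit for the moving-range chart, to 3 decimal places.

Moving ranges: 183.9, 58.7, 82.5, 74.0, 50.7, 94.4, 127.5, 16.4, 64.8; M̄R̄ = 752.9000 / 9 = 83.6556
UCL_MR = D₄·M̄R̄ = 3.267 × 83.6556 = 273.3027

273.303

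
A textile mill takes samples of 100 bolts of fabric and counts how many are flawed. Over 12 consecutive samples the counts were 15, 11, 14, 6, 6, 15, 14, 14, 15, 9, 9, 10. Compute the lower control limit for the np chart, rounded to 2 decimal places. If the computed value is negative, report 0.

1.93

p̄ = Σdᵢ / (k·n) = 138 / (12 × 100) = 0.11500
LCL = np̄ − 3·√(np̄(1−p̄)) = 11.5000 − 3 × 3.1902 = 1.9293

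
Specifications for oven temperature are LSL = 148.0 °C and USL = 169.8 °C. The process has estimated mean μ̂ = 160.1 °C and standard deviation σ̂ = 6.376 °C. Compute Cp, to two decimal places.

0.57

Cp = (USL − LSL) / (6σ̂) = (169.8 − 148.0) / (6 × 6.376) = 21.8000 / 38.2560 = 0.5698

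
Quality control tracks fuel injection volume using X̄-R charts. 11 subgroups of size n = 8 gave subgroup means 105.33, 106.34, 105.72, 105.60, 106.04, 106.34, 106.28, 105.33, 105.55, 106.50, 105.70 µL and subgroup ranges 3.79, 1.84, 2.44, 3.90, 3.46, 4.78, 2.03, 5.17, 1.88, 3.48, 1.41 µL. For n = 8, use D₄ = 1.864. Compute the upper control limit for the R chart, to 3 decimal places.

R̄ = (3.79 + 1.84 + 2.44 + 3.90 + 3.46 + 4.78 + 2.03 + 5.17 + 1.88 + 3.48 + 1.41) / 11 = 34.1800 / 11 = 3.1073
UCL_R = D₄·R̄ = 1.864 × 3.1073 = 5.7920

5.792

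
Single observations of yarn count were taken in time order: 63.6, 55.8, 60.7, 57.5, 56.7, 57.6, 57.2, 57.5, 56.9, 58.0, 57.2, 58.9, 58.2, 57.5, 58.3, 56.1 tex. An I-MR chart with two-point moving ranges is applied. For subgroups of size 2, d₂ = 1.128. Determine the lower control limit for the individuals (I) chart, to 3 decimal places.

53.212

X̄ = (63.6 + 55.8 + 60.7 + 57.5 + 56.7 + 57.6 + 57.2 + 57.5 + 56.9 + 58.0 + 57.2 + 58.9 + 58.2 + 57.5 + 58.3 + 56.1) / 16 = 57.9813
Moving ranges: 7.8, 4.9, 3.2, 0.8, 0.9, 0.4, 0.3, 0.6, 1.1, 0.8, 1.7, 0.7, 0.7, 0.8, 2.2; M̄R̄ = 26.9000 / 15 = 1.7933
LCL = X̄ − 3·M̄R̄/d₂ = 57.9813 − 3 × 1.7933 / 1.128 = 53.2117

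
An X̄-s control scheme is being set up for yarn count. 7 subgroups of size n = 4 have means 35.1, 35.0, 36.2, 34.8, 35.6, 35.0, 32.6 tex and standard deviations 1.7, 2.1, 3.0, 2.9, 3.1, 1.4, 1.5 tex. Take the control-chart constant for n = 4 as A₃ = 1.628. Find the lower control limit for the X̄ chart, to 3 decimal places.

31.249

X̄̄ = (35.1 + 35.0 + 36.2 + 34.8 + 35.6 + 35.0 + 32.6) / 7 = 34.9000
s̄ = (1.7 + 2.1 + 3.0 + 2.9 + 3.1 + 1.4 + 1.5) / 7 = 2.2429
LCL = X̄̄ − A₃·s̄ = 34.9000 − 1.628 × 2.2429 = 31.2486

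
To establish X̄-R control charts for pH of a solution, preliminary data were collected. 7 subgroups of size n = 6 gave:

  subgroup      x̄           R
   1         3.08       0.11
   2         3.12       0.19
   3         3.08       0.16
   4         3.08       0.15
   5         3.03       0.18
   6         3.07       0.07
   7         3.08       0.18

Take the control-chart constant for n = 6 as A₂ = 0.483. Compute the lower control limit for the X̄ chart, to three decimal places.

X̄̄ = (3.08 + 3.12 + 3.08 + 3.08 + 3.03 + 3.07 + 3.08) / 7 = 21.5400 / 7 = 3.0771
R̄ = (0.11 + 0.19 + 0.16 + 0.15 + 0.18 + 0.07 + 0.18) / 7 = 1.0400 / 7 = 0.1486
LCL = X̄̄ − A₂·R̄ = 3.0771 − 0.483 × 0.1486 = 3.0054

3.005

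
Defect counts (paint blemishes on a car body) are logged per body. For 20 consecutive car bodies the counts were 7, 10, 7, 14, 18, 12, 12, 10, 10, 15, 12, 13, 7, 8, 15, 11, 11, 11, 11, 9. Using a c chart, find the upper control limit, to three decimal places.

21.167

c̄ = (7 + 10 + 7 + 14 + 18 + 12 + 12 + 10 + 10 + 15 + 12 + 13 + 7 + 8 + 15 + 11 + 11 + 11 + 11 + 9) / 20 = 223 / 20 = 11.1500
UCL = c̄ + 3√c̄ = 11.1500 + 3 × √11.1500 = 11.1500 + 3 × 3.3392 = 21.1675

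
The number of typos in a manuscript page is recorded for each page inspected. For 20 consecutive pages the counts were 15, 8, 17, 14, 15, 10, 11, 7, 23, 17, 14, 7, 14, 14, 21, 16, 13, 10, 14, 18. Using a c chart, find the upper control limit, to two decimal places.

c̄ = (15 + 8 + 17 + 14 + 15 + 10 + 11 + 7 + 23 + 17 + 14 + 7 + 14 + 14 + 21 + 16 + 13 + 10 + 14 + 18) / 20 = 278 / 20 = 13.9000
UCL = c̄ + 3√c̄ = 13.9000 + 3 × √13.9000 = 13.9000 + 3 × 3.7283 = 25.0848

25.08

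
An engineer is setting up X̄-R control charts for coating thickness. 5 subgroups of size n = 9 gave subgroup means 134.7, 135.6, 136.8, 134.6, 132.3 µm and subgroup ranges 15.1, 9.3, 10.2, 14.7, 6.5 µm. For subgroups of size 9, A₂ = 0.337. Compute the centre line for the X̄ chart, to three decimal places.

134.800

X̄̄ = (134.7 + 135.6 + 136.8 + 134.6 + 132.3) / 5 = 674.0000 / 5 = 134.8000
CL = X̄̄ = 134.8000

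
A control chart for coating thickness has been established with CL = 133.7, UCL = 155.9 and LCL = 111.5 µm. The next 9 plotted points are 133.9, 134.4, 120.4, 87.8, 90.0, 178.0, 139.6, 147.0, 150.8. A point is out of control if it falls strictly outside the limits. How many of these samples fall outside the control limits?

Compare each point to [111.5, 155.9]: sample 4 = 87.8 < LCL; sample 5 = 90.0 < LCL; sample 6 = 178.0 > UCL.

3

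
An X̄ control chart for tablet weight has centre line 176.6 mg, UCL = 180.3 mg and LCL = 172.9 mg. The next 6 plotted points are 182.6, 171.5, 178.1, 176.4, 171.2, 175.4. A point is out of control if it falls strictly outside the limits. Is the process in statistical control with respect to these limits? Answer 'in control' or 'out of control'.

out of control

Compare each point to [172.9, 180.3]: sample 1 = 182.6 > UCL; sample 2 = 171.5 < LCL; sample 5 = 171.2 < LCL.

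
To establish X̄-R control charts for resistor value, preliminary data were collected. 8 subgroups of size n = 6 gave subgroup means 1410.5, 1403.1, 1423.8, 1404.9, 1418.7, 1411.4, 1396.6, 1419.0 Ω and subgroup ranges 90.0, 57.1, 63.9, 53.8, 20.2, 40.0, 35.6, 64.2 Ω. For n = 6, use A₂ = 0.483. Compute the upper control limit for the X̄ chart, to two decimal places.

X̄̄ = (1410.5 + 1403.1 + 1423.8 + 1404.9 + 1418.7 + 1411.4 + 1396.6 + 1419.0) / 8 = 11288.0000 / 8 = 1411.0000
R̄ = (90.0 + 57.1 + 63.9 + 53.8 + 20.2 + 40.0 + 35.6 + 64.2) / 8 = 424.8000 / 8 = 53.1000
UCL = X̄̄ + A₂·R̄ = 1411.0000 + 0.483 × 53.1000 = 1436.6473

1436.65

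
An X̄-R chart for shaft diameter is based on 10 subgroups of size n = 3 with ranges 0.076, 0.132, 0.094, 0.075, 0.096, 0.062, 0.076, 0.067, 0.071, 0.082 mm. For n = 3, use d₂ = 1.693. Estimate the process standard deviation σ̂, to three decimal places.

0.049

R̄ = (0.076 + 0.132 + 0.094 + 0.075 + 0.096 + 0.062 + 0.076 + 0.067 + 0.071 + 0.082) / 10 = 0.0831
σ̂ = R̄ / d₂ = 0.0831 / 1.693 = 0.0491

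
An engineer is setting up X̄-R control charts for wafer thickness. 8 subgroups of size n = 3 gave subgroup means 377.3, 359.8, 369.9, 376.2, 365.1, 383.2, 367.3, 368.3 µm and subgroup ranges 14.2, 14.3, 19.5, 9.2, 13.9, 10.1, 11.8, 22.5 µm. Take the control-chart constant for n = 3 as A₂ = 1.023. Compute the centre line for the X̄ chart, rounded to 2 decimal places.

370.89

X̄̄ = (377.3 + 359.8 + 369.9 + 376.2 + 365.1 + 383.2 + 367.3 + 368.3) / 8 = 2967.1000 / 8 = 370.8875
CL = X̄̄ = 370.8875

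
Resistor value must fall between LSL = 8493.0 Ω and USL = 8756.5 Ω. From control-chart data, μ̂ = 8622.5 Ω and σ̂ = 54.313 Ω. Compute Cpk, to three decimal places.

0.795

Cpu = (USL − μ̂) / (3σ̂) = (8756.5 − 8622.5) / (3 × 54.313) = 0.8224; Cpl = (μ̂ − LSL) / (3σ̂) = (8622.5 − 8493.0) / (3 × 54.313) = 0.7948; Cpk = min(Cpu, Cpl) = 0.7948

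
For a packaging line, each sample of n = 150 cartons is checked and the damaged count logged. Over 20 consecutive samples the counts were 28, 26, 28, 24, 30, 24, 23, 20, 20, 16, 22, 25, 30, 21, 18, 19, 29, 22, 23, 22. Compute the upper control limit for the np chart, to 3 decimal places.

p̄ = Σdᵢ / (k·n) = 470 / (20 × 150) = 0.15667
UCL = np̄ + 3·√(np̄(1−p̄)) = 23.5000 + 3 × √(23.5000×0.84333) = 23.5000 + 3 × 4.4518 = 36.8553

36.855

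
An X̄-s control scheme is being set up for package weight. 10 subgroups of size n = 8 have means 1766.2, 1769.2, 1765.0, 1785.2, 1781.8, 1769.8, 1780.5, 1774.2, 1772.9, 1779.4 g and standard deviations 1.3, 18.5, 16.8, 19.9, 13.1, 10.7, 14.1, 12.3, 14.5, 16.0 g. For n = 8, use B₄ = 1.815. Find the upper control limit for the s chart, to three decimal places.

24.902

s̄ = (1.3 + 18.5 + 16.8 + 19.9 + 13.1 + 10.7 + 14.1 + 12.3 + 14.5 + 16.0) / 10 = 13.7200
UCL_s = B₄·s̄ = 1.815 × 13.7200 = 24.9018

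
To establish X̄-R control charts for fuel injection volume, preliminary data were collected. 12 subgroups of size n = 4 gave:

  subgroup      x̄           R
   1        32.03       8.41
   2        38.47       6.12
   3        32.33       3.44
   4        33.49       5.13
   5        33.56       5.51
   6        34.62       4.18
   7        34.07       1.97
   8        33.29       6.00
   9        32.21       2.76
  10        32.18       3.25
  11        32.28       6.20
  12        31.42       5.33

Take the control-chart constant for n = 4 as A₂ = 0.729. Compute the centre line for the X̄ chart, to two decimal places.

33.33

X̄̄ = (32.03 + 38.47 + 32.33 + 33.49 + 33.56 + 34.62 + 34.07 + 33.29 + 32.21 + 32.18 + 32.28 + 31.42) / 12 = 399.9500 / 12 = 33.3292
CL = X̄̄ = 33.3292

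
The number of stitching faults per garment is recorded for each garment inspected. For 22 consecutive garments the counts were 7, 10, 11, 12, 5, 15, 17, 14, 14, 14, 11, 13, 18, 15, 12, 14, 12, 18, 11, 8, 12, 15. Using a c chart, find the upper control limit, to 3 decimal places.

23.301

c̄ = (7 + 10 + 11 + 12 + 5 + 15 + 17 + 14 + 14 + 14 + 11 + 13 + 18 + 15 + 12 + 14 + 12 + 18 + 11 + 8 + 12 + 15) / 22 = 278 / 22 = 12.6364
UCL = c̄ + 3√c̄ = 12.6364 + 3 × √12.6364 = 12.6364 + 3 × 3.5548 = 23.3007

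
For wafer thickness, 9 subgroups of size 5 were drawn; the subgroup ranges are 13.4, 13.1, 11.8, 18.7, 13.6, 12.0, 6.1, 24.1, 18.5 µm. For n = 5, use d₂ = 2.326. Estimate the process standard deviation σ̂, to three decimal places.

6.272

R̄ = (13.4 + 13.1 + 11.8 + 18.7 + 13.6 + 12.0 + 6.1 + 24.1 + 18.5) / 9 = 14.5889
σ̂ = R̄ / d₂ = 14.5889 / 2.326 = 6.2721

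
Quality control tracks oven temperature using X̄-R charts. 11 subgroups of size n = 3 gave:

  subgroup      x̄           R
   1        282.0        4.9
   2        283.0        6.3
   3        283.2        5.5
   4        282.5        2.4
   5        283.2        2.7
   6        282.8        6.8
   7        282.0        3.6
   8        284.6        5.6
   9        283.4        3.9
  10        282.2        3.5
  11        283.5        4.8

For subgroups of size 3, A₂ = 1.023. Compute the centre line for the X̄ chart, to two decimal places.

X̄̄ = (282.0 + 283.0 + 283.2 + 282.5 + 283.2 + 282.8 + 282.0 + 284.6 + 283.4 + 282.2 + 283.5) / 11 = 3112.4000 / 11 = 282.9455
CL = X̄̄ = 282.9455

282.95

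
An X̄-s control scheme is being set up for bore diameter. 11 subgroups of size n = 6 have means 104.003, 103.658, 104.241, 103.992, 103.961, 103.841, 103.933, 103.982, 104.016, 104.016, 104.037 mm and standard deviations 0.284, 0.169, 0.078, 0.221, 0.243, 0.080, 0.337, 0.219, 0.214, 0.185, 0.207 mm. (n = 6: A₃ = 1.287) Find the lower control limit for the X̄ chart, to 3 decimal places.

103.709

X̄̄ = (104.003 + 103.658 + 104.241 + 103.992 + 103.961 + 103.841 + 103.933 + 103.982 + 104.016 + 104.016 + 104.037) / 11 = 103.9709
s̄ = (0.284 + 0.169 + 0.078 + 0.221 + 0.243 + 0.080 + 0.337 + 0.219 + 0.214 + 0.185 + 0.207) / 11 = 0.2034
LCL = X̄̄ − A₃·s̄ = 103.9709 − 1.287 × 0.2034 = 103.7092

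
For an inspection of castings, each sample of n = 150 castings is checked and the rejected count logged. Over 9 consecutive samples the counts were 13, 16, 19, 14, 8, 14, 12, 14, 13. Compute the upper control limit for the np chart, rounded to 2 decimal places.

p̄ = Σdᵢ / (k·n) = 123 / (9 × 150) = 0.09111
UCL = np̄ + 3·√(np̄(1−p̄)) = 13.6667 + 3 × √(13.6667×0.90889) = 13.6667 + 3 × 3.5244 = 24.2399

24.24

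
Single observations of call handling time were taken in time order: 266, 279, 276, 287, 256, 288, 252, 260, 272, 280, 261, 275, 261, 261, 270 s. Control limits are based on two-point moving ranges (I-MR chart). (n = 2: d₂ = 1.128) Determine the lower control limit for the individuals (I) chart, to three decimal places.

229.706

X̄ = (266 + 279 + 276 + 287 + 256 + 288 + 252 + 260 + 272 + 280 + 261 + 275 + 261 + 261 + 270) / 15 = 269.6000
Moving ranges: 13, 3, 11, 31, 32, 36, 8, 12, 8, 19, 14, 14, 0, 9; M̄R̄ = 210.0000 / 14 = 15.0000
LCL = X̄ − 3·M̄R̄/d₂ = 269.6000 − 3 × 15.0000 / 1.128 = 229.7064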